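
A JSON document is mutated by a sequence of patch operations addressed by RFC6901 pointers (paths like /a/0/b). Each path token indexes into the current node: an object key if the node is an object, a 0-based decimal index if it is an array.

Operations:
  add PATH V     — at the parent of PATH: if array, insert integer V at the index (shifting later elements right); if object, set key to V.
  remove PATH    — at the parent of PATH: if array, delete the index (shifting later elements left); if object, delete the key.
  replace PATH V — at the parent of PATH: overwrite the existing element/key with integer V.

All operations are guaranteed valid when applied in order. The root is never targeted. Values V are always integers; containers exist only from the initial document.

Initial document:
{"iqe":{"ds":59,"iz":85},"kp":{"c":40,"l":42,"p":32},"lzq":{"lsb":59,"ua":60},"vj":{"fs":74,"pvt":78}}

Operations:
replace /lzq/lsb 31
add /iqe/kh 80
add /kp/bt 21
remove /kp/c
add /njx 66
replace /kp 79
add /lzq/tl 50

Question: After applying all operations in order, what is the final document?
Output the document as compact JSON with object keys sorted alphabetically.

After op 1 (replace /lzq/lsb 31): {"iqe":{"ds":59,"iz":85},"kp":{"c":40,"l":42,"p":32},"lzq":{"lsb":31,"ua":60},"vj":{"fs":74,"pvt":78}}
After op 2 (add /iqe/kh 80): {"iqe":{"ds":59,"iz":85,"kh":80},"kp":{"c":40,"l":42,"p":32},"lzq":{"lsb":31,"ua":60},"vj":{"fs":74,"pvt":78}}
After op 3 (add /kp/bt 21): {"iqe":{"ds":59,"iz":85,"kh":80},"kp":{"bt":21,"c":40,"l":42,"p":32},"lzq":{"lsb":31,"ua":60},"vj":{"fs":74,"pvt":78}}
After op 4 (remove /kp/c): {"iqe":{"ds":59,"iz":85,"kh":80},"kp":{"bt":21,"l":42,"p":32},"lzq":{"lsb":31,"ua":60},"vj":{"fs":74,"pvt":78}}
After op 5 (add /njx 66): {"iqe":{"ds":59,"iz":85,"kh":80},"kp":{"bt":21,"l":42,"p":32},"lzq":{"lsb":31,"ua":60},"njx":66,"vj":{"fs":74,"pvt":78}}
After op 6 (replace /kp 79): {"iqe":{"ds":59,"iz":85,"kh":80},"kp":79,"lzq":{"lsb":31,"ua":60},"njx":66,"vj":{"fs":74,"pvt":78}}
After op 7 (add /lzq/tl 50): {"iqe":{"ds":59,"iz":85,"kh":80},"kp":79,"lzq":{"lsb":31,"tl":50,"ua":60},"njx":66,"vj":{"fs":74,"pvt":78}}

Answer: {"iqe":{"ds":59,"iz":85,"kh":80},"kp":79,"lzq":{"lsb":31,"tl":50,"ua":60},"njx":66,"vj":{"fs":74,"pvt":78}}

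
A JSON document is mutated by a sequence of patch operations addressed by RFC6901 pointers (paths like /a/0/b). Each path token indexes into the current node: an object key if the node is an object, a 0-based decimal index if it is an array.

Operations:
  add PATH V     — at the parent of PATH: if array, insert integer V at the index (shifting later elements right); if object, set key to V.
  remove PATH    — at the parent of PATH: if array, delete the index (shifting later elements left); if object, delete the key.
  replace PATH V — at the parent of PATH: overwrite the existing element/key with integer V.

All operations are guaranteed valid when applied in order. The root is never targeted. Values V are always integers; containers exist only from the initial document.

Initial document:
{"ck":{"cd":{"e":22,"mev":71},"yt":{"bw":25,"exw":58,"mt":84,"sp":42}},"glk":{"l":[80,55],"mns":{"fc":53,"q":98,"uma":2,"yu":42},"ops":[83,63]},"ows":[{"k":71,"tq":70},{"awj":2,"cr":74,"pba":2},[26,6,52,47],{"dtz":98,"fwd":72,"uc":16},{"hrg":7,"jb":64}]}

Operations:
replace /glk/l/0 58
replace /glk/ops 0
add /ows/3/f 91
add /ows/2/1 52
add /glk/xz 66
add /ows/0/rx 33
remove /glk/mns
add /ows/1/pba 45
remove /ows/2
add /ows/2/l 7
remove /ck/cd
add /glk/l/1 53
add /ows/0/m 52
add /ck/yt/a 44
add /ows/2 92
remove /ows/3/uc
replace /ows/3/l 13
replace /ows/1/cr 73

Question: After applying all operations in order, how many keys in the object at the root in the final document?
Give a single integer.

Answer: 3

Derivation:
After op 1 (replace /glk/l/0 58): {"ck":{"cd":{"e":22,"mev":71},"yt":{"bw":25,"exw":58,"mt":84,"sp":42}},"glk":{"l":[58,55],"mns":{"fc":53,"q":98,"uma":2,"yu":42},"ops":[83,63]},"ows":[{"k":71,"tq":70},{"awj":2,"cr":74,"pba":2},[26,6,52,47],{"dtz":98,"fwd":72,"uc":16},{"hrg":7,"jb":64}]}
After op 2 (replace /glk/ops 0): {"ck":{"cd":{"e":22,"mev":71},"yt":{"bw":25,"exw":58,"mt":84,"sp":42}},"glk":{"l":[58,55],"mns":{"fc":53,"q":98,"uma":2,"yu":42},"ops":0},"ows":[{"k":71,"tq":70},{"awj":2,"cr":74,"pba":2},[26,6,52,47],{"dtz":98,"fwd":72,"uc":16},{"hrg":7,"jb":64}]}
After op 3 (add /ows/3/f 91): {"ck":{"cd":{"e":22,"mev":71},"yt":{"bw":25,"exw":58,"mt":84,"sp":42}},"glk":{"l":[58,55],"mns":{"fc":53,"q":98,"uma":2,"yu":42},"ops":0},"ows":[{"k":71,"tq":70},{"awj":2,"cr":74,"pba":2},[26,6,52,47],{"dtz":98,"f":91,"fwd":72,"uc":16},{"hrg":7,"jb":64}]}
After op 4 (add /ows/2/1 52): {"ck":{"cd":{"e":22,"mev":71},"yt":{"bw":25,"exw":58,"mt":84,"sp":42}},"glk":{"l":[58,55],"mns":{"fc":53,"q":98,"uma":2,"yu":42},"ops":0},"ows":[{"k":71,"tq":70},{"awj":2,"cr":74,"pba":2},[26,52,6,52,47],{"dtz":98,"f":91,"fwd":72,"uc":16},{"hrg":7,"jb":64}]}
After op 5 (add /glk/xz 66): {"ck":{"cd":{"e":22,"mev":71},"yt":{"bw":25,"exw":58,"mt":84,"sp":42}},"glk":{"l":[58,55],"mns":{"fc":53,"q":98,"uma":2,"yu":42},"ops":0,"xz":66},"ows":[{"k":71,"tq":70},{"awj":2,"cr":74,"pba":2},[26,52,6,52,47],{"dtz":98,"f":91,"fwd":72,"uc":16},{"hrg":7,"jb":64}]}
After op 6 (add /ows/0/rx 33): {"ck":{"cd":{"e":22,"mev":71},"yt":{"bw":25,"exw":58,"mt":84,"sp":42}},"glk":{"l":[58,55],"mns":{"fc":53,"q":98,"uma":2,"yu":42},"ops":0,"xz":66},"ows":[{"k":71,"rx":33,"tq":70},{"awj":2,"cr":74,"pba":2},[26,52,6,52,47],{"dtz":98,"f":91,"fwd":72,"uc":16},{"hrg":7,"jb":64}]}
After op 7 (remove /glk/mns): {"ck":{"cd":{"e":22,"mev":71},"yt":{"bw":25,"exw":58,"mt":84,"sp":42}},"glk":{"l":[58,55],"ops":0,"xz":66},"ows":[{"k":71,"rx":33,"tq":70},{"awj":2,"cr":74,"pba":2},[26,52,6,52,47],{"dtz":98,"f":91,"fwd":72,"uc":16},{"hrg":7,"jb":64}]}
After op 8 (add /ows/1/pba 45): {"ck":{"cd":{"e":22,"mev":71},"yt":{"bw":25,"exw":58,"mt":84,"sp":42}},"glk":{"l":[58,55],"ops":0,"xz":66},"ows":[{"k":71,"rx":33,"tq":70},{"awj":2,"cr":74,"pba":45},[26,52,6,52,47],{"dtz":98,"f":91,"fwd":72,"uc":16},{"hrg":7,"jb":64}]}
After op 9 (remove /ows/2): {"ck":{"cd":{"e":22,"mev":71},"yt":{"bw":25,"exw":58,"mt":84,"sp":42}},"glk":{"l":[58,55],"ops":0,"xz":66},"ows":[{"k":71,"rx":33,"tq":70},{"awj":2,"cr":74,"pba":45},{"dtz":98,"f":91,"fwd":72,"uc":16},{"hrg":7,"jb":64}]}
After op 10 (add /ows/2/l 7): {"ck":{"cd":{"e":22,"mev":71},"yt":{"bw":25,"exw":58,"mt":84,"sp":42}},"glk":{"l":[58,55],"ops":0,"xz":66},"ows":[{"k":71,"rx":33,"tq":70},{"awj":2,"cr":74,"pba":45},{"dtz":98,"f":91,"fwd":72,"l":7,"uc":16},{"hrg":7,"jb":64}]}
After op 11 (remove /ck/cd): {"ck":{"yt":{"bw":25,"exw":58,"mt":84,"sp":42}},"glk":{"l":[58,55],"ops":0,"xz":66},"ows":[{"k":71,"rx":33,"tq":70},{"awj":2,"cr":74,"pba":45},{"dtz":98,"f":91,"fwd":72,"l":7,"uc":16},{"hrg":7,"jb":64}]}
After op 12 (add /glk/l/1 53): {"ck":{"yt":{"bw":25,"exw":58,"mt":84,"sp":42}},"glk":{"l":[58,53,55],"ops":0,"xz":66},"ows":[{"k":71,"rx":33,"tq":70},{"awj":2,"cr":74,"pba":45},{"dtz":98,"f":91,"fwd":72,"l":7,"uc":16},{"hrg":7,"jb":64}]}
After op 13 (add /ows/0/m 52): {"ck":{"yt":{"bw":25,"exw":58,"mt":84,"sp":42}},"glk":{"l":[58,53,55],"ops":0,"xz":66},"ows":[{"k":71,"m":52,"rx":33,"tq":70},{"awj":2,"cr":74,"pba":45},{"dtz":98,"f":91,"fwd":72,"l":7,"uc":16},{"hrg":7,"jb":64}]}
After op 14 (add /ck/yt/a 44): {"ck":{"yt":{"a":44,"bw":25,"exw":58,"mt":84,"sp":42}},"glk":{"l":[58,53,55],"ops":0,"xz":66},"ows":[{"k":71,"m":52,"rx":33,"tq":70},{"awj":2,"cr":74,"pba":45},{"dtz":98,"f":91,"fwd":72,"l":7,"uc":16},{"hrg":7,"jb":64}]}
After op 15 (add /ows/2 92): {"ck":{"yt":{"a":44,"bw":25,"exw":58,"mt":84,"sp":42}},"glk":{"l":[58,53,55],"ops":0,"xz":66},"ows":[{"k":71,"m":52,"rx":33,"tq":70},{"awj":2,"cr":74,"pba":45},92,{"dtz":98,"f":91,"fwd":72,"l":7,"uc":16},{"hrg":7,"jb":64}]}
After op 16 (remove /ows/3/uc): {"ck":{"yt":{"a":44,"bw":25,"exw":58,"mt":84,"sp":42}},"glk":{"l":[58,53,55],"ops":0,"xz":66},"ows":[{"k":71,"m":52,"rx":33,"tq":70},{"awj":2,"cr":74,"pba":45},92,{"dtz":98,"f":91,"fwd":72,"l":7},{"hrg":7,"jb":64}]}
After op 17 (replace /ows/3/l 13): {"ck":{"yt":{"a":44,"bw":25,"exw":58,"mt":84,"sp":42}},"glk":{"l":[58,53,55],"ops":0,"xz":66},"ows":[{"k":71,"m":52,"rx":33,"tq":70},{"awj":2,"cr":74,"pba":45},92,{"dtz":98,"f":91,"fwd":72,"l":13},{"hrg":7,"jb":64}]}
After op 18 (replace /ows/1/cr 73): {"ck":{"yt":{"a":44,"bw":25,"exw":58,"mt":84,"sp":42}},"glk":{"l":[58,53,55],"ops":0,"xz":66},"ows":[{"k":71,"m":52,"rx":33,"tq":70},{"awj":2,"cr":73,"pba":45},92,{"dtz":98,"f":91,"fwd":72,"l":13},{"hrg":7,"jb":64}]}
Size at the root: 3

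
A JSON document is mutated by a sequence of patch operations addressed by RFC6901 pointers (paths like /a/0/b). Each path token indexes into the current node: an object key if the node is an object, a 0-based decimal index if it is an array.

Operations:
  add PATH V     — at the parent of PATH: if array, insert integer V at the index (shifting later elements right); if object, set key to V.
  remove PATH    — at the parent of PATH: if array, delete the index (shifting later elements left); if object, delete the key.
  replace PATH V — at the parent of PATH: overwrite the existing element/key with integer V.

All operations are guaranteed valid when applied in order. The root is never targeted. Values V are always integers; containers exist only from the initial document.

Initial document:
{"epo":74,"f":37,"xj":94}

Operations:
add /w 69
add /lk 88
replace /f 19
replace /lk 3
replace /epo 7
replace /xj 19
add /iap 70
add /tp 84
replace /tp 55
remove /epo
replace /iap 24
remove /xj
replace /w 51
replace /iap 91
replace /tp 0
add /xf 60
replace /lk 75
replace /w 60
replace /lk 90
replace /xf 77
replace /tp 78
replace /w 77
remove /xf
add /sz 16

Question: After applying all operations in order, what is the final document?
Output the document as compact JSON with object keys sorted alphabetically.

After op 1 (add /w 69): {"epo":74,"f":37,"w":69,"xj":94}
After op 2 (add /lk 88): {"epo":74,"f":37,"lk":88,"w":69,"xj":94}
After op 3 (replace /f 19): {"epo":74,"f":19,"lk":88,"w":69,"xj":94}
After op 4 (replace /lk 3): {"epo":74,"f":19,"lk":3,"w":69,"xj":94}
After op 5 (replace /epo 7): {"epo":7,"f":19,"lk":3,"w":69,"xj":94}
After op 6 (replace /xj 19): {"epo":7,"f":19,"lk":3,"w":69,"xj":19}
After op 7 (add /iap 70): {"epo":7,"f":19,"iap":70,"lk":3,"w":69,"xj":19}
After op 8 (add /tp 84): {"epo":7,"f":19,"iap":70,"lk":3,"tp":84,"w":69,"xj":19}
After op 9 (replace /tp 55): {"epo":7,"f":19,"iap":70,"lk":3,"tp":55,"w":69,"xj":19}
After op 10 (remove /epo): {"f":19,"iap":70,"lk":3,"tp":55,"w":69,"xj":19}
After op 11 (replace /iap 24): {"f":19,"iap":24,"lk":3,"tp":55,"w":69,"xj":19}
After op 12 (remove /xj): {"f":19,"iap":24,"lk":3,"tp":55,"w":69}
After op 13 (replace /w 51): {"f":19,"iap":24,"lk":3,"tp":55,"w":51}
After op 14 (replace /iap 91): {"f":19,"iap":91,"lk":3,"tp":55,"w":51}
After op 15 (replace /tp 0): {"f":19,"iap":91,"lk":3,"tp":0,"w":51}
After op 16 (add /xf 60): {"f":19,"iap":91,"lk":3,"tp":0,"w":51,"xf":60}
After op 17 (replace /lk 75): {"f":19,"iap":91,"lk":75,"tp":0,"w":51,"xf":60}
After op 18 (replace /w 60): {"f":19,"iap":91,"lk":75,"tp":0,"w":60,"xf":60}
After op 19 (replace /lk 90): {"f":19,"iap":91,"lk":90,"tp":0,"w":60,"xf":60}
After op 20 (replace /xf 77): {"f":19,"iap":91,"lk":90,"tp":0,"w":60,"xf":77}
After op 21 (replace /tp 78): {"f":19,"iap":91,"lk":90,"tp":78,"w":60,"xf":77}
After op 22 (replace /w 77): {"f":19,"iap":91,"lk":90,"tp":78,"w":77,"xf":77}
After op 23 (remove /xf): {"f":19,"iap":91,"lk":90,"tp":78,"w":77}
After op 24 (add /sz 16): {"f":19,"iap":91,"lk":90,"sz":16,"tp":78,"w":77}

Answer: {"f":19,"iap":91,"lk":90,"sz":16,"tp":78,"w":77}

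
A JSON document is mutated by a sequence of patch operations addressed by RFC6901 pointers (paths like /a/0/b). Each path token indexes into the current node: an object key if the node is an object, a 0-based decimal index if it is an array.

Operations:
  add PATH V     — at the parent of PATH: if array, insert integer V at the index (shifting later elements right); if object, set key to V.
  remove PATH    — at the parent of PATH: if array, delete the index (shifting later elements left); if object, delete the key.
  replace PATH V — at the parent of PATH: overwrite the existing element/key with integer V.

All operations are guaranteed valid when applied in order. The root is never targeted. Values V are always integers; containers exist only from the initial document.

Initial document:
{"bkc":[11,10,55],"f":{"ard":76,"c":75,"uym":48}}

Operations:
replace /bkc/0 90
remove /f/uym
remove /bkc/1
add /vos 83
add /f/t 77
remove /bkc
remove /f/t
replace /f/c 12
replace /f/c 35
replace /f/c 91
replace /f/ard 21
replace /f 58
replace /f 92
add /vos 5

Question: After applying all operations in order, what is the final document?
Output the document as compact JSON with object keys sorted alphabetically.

After op 1 (replace /bkc/0 90): {"bkc":[90,10,55],"f":{"ard":76,"c":75,"uym":48}}
After op 2 (remove /f/uym): {"bkc":[90,10,55],"f":{"ard":76,"c":75}}
After op 3 (remove /bkc/1): {"bkc":[90,55],"f":{"ard":76,"c":75}}
After op 4 (add /vos 83): {"bkc":[90,55],"f":{"ard":76,"c":75},"vos":83}
After op 5 (add /f/t 77): {"bkc":[90,55],"f":{"ard":76,"c":75,"t":77},"vos":83}
After op 6 (remove /bkc): {"f":{"ard":76,"c":75,"t":77},"vos":83}
After op 7 (remove /f/t): {"f":{"ard":76,"c":75},"vos":83}
After op 8 (replace /f/c 12): {"f":{"ard":76,"c":12},"vos":83}
After op 9 (replace /f/c 35): {"f":{"ard":76,"c":35},"vos":83}
After op 10 (replace /f/c 91): {"f":{"ard":76,"c":91},"vos":83}
After op 11 (replace /f/ard 21): {"f":{"ard":21,"c":91},"vos":83}
After op 12 (replace /f 58): {"f":58,"vos":83}
After op 13 (replace /f 92): {"f":92,"vos":83}
After op 14 (add /vos 5): {"f":92,"vos":5}

Answer: {"f":92,"vos":5}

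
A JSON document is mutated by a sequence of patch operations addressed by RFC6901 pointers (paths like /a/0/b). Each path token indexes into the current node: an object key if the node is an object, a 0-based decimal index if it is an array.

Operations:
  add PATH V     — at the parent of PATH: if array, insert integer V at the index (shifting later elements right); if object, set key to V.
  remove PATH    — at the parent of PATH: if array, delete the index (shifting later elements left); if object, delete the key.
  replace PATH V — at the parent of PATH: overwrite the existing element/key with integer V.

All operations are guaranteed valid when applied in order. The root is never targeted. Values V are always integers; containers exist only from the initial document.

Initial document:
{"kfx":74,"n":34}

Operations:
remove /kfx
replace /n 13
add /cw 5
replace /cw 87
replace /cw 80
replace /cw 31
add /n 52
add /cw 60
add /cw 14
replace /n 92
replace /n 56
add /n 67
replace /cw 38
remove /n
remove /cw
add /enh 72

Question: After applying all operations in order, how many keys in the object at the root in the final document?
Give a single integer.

Answer: 1

Derivation:
After op 1 (remove /kfx): {"n":34}
After op 2 (replace /n 13): {"n":13}
After op 3 (add /cw 5): {"cw":5,"n":13}
After op 4 (replace /cw 87): {"cw":87,"n":13}
After op 5 (replace /cw 80): {"cw":80,"n":13}
After op 6 (replace /cw 31): {"cw":31,"n":13}
After op 7 (add /n 52): {"cw":31,"n":52}
After op 8 (add /cw 60): {"cw":60,"n":52}
After op 9 (add /cw 14): {"cw":14,"n":52}
After op 10 (replace /n 92): {"cw":14,"n":92}
After op 11 (replace /n 56): {"cw":14,"n":56}
After op 12 (add /n 67): {"cw":14,"n":67}
After op 13 (replace /cw 38): {"cw":38,"n":67}
After op 14 (remove /n): {"cw":38}
After op 15 (remove /cw): {}
After op 16 (add /enh 72): {"enh":72}
Size at the root: 1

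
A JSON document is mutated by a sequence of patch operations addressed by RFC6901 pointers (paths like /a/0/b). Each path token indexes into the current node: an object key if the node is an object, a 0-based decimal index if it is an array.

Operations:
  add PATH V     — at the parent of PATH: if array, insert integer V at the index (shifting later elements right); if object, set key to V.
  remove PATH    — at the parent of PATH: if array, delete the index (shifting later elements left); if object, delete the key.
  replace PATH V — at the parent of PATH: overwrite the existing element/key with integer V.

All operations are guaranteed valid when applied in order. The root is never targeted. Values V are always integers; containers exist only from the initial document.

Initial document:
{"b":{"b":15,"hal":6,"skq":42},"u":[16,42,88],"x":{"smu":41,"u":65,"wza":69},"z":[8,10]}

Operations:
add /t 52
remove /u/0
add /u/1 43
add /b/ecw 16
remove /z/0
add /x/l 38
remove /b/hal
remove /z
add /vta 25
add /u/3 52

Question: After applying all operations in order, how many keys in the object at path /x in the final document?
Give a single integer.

After op 1 (add /t 52): {"b":{"b":15,"hal":6,"skq":42},"t":52,"u":[16,42,88],"x":{"smu":41,"u":65,"wza":69},"z":[8,10]}
After op 2 (remove /u/0): {"b":{"b":15,"hal":6,"skq":42},"t":52,"u":[42,88],"x":{"smu":41,"u":65,"wza":69},"z":[8,10]}
After op 3 (add /u/1 43): {"b":{"b":15,"hal":6,"skq":42},"t":52,"u":[42,43,88],"x":{"smu":41,"u":65,"wza":69},"z":[8,10]}
After op 4 (add /b/ecw 16): {"b":{"b":15,"ecw":16,"hal":6,"skq":42},"t":52,"u":[42,43,88],"x":{"smu":41,"u":65,"wza":69},"z":[8,10]}
After op 5 (remove /z/0): {"b":{"b":15,"ecw":16,"hal":6,"skq":42},"t":52,"u":[42,43,88],"x":{"smu":41,"u":65,"wza":69},"z":[10]}
After op 6 (add /x/l 38): {"b":{"b":15,"ecw":16,"hal":6,"skq":42},"t":52,"u":[42,43,88],"x":{"l":38,"smu":41,"u":65,"wza":69},"z":[10]}
After op 7 (remove /b/hal): {"b":{"b":15,"ecw":16,"skq":42},"t":52,"u":[42,43,88],"x":{"l":38,"smu":41,"u":65,"wza":69},"z":[10]}
After op 8 (remove /z): {"b":{"b":15,"ecw":16,"skq":42},"t":52,"u":[42,43,88],"x":{"l":38,"smu":41,"u":65,"wza":69}}
After op 9 (add /vta 25): {"b":{"b":15,"ecw":16,"skq":42},"t":52,"u":[42,43,88],"vta":25,"x":{"l":38,"smu":41,"u":65,"wza":69}}
After op 10 (add /u/3 52): {"b":{"b":15,"ecw":16,"skq":42},"t":52,"u":[42,43,88,52],"vta":25,"x":{"l":38,"smu":41,"u":65,"wza":69}}
Size at path /x: 4

Answer: 4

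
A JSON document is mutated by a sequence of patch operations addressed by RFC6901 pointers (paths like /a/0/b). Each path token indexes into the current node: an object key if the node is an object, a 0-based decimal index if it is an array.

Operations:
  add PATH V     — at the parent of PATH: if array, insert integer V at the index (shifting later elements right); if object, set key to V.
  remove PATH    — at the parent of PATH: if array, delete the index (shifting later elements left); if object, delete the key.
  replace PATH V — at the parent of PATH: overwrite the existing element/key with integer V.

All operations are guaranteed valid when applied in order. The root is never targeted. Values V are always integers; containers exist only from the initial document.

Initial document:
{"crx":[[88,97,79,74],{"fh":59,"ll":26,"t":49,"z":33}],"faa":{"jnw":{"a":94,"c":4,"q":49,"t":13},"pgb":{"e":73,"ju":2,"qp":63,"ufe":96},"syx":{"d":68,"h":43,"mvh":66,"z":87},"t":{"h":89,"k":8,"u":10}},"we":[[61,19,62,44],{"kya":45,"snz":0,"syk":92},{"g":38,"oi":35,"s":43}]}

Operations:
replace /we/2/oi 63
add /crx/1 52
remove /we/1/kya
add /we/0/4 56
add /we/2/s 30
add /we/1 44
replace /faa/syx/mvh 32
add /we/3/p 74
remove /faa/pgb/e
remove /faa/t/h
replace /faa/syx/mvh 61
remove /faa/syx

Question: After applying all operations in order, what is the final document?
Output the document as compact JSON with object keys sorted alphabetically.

After op 1 (replace /we/2/oi 63): {"crx":[[88,97,79,74],{"fh":59,"ll":26,"t":49,"z":33}],"faa":{"jnw":{"a":94,"c":4,"q":49,"t":13},"pgb":{"e":73,"ju":2,"qp":63,"ufe":96},"syx":{"d":68,"h":43,"mvh":66,"z":87},"t":{"h":89,"k":8,"u":10}},"we":[[61,19,62,44],{"kya":45,"snz":0,"syk":92},{"g":38,"oi":63,"s":43}]}
After op 2 (add /crx/1 52): {"crx":[[88,97,79,74],52,{"fh":59,"ll":26,"t":49,"z":33}],"faa":{"jnw":{"a":94,"c":4,"q":49,"t":13},"pgb":{"e":73,"ju":2,"qp":63,"ufe":96},"syx":{"d":68,"h":43,"mvh":66,"z":87},"t":{"h":89,"k":8,"u":10}},"we":[[61,19,62,44],{"kya":45,"snz":0,"syk":92},{"g":38,"oi":63,"s":43}]}
After op 3 (remove /we/1/kya): {"crx":[[88,97,79,74],52,{"fh":59,"ll":26,"t":49,"z":33}],"faa":{"jnw":{"a":94,"c":4,"q":49,"t":13},"pgb":{"e":73,"ju":2,"qp":63,"ufe":96},"syx":{"d":68,"h":43,"mvh":66,"z":87},"t":{"h":89,"k":8,"u":10}},"we":[[61,19,62,44],{"snz":0,"syk":92},{"g":38,"oi":63,"s":43}]}
After op 4 (add /we/0/4 56): {"crx":[[88,97,79,74],52,{"fh":59,"ll":26,"t":49,"z":33}],"faa":{"jnw":{"a":94,"c":4,"q":49,"t":13},"pgb":{"e":73,"ju":2,"qp":63,"ufe":96},"syx":{"d":68,"h":43,"mvh":66,"z":87},"t":{"h":89,"k":8,"u":10}},"we":[[61,19,62,44,56],{"snz":0,"syk":92},{"g":38,"oi":63,"s":43}]}
After op 5 (add /we/2/s 30): {"crx":[[88,97,79,74],52,{"fh":59,"ll":26,"t":49,"z":33}],"faa":{"jnw":{"a":94,"c":4,"q":49,"t":13},"pgb":{"e":73,"ju":2,"qp":63,"ufe":96},"syx":{"d":68,"h":43,"mvh":66,"z":87},"t":{"h":89,"k":8,"u":10}},"we":[[61,19,62,44,56],{"snz":0,"syk":92},{"g":38,"oi":63,"s":30}]}
After op 6 (add /we/1 44): {"crx":[[88,97,79,74],52,{"fh":59,"ll":26,"t":49,"z":33}],"faa":{"jnw":{"a":94,"c":4,"q":49,"t":13},"pgb":{"e":73,"ju":2,"qp":63,"ufe":96},"syx":{"d":68,"h":43,"mvh":66,"z":87},"t":{"h":89,"k":8,"u":10}},"we":[[61,19,62,44,56],44,{"snz":0,"syk":92},{"g":38,"oi":63,"s":30}]}
After op 7 (replace /faa/syx/mvh 32): {"crx":[[88,97,79,74],52,{"fh":59,"ll":26,"t":49,"z":33}],"faa":{"jnw":{"a":94,"c":4,"q":49,"t":13},"pgb":{"e":73,"ju":2,"qp":63,"ufe":96},"syx":{"d":68,"h":43,"mvh":32,"z":87},"t":{"h":89,"k":8,"u":10}},"we":[[61,19,62,44,56],44,{"snz":0,"syk":92},{"g":38,"oi":63,"s":30}]}
After op 8 (add /we/3/p 74): {"crx":[[88,97,79,74],52,{"fh":59,"ll":26,"t":49,"z":33}],"faa":{"jnw":{"a":94,"c":4,"q":49,"t":13},"pgb":{"e":73,"ju":2,"qp":63,"ufe":96},"syx":{"d":68,"h":43,"mvh":32,"z":87},"t":{"h":89,"k":8,"u":10}},"we":[[61,19,62,44,56],44,{"snz":0,"syk":92},{"g":38,"oi":63,"p":74,"s":30}]}
After op 9 (remove /faa/pgb/e): {"crx":[[88,97,79,74],52,{"fh":59,"ll":26,"t":49,"z":33}],"faa":{"jnw":{"a":94,"c":4,"q":49,"t":13},"pgb":{"ju":2,"qp":63,"ufe":96},"syx":{"d":68,"h":43,"mvh":32,"z":87},"t":{"h":89,"k":8,"u":10}},"we":[[61,19,62,44,56],44,{"snz":0,"syk":92},{"g":38,"oi":63,"p":74,"s":30}]}
After op 10 (remove /faa/t/h): {"crx":[[88,97,79,74],52,{"fh":59,"ll":26,"t":49,"z":33}],"faa":{"jnw":{"a":94,"c":4,"q":49,"t":13},"pgb":{"ju":2,"qp":63,"ufe":96},"syx":{"d":68,"h":43,"mvh":32,"z":87},"t":{"k":8,"u":10}},"we":[[61,19,62,44,56],44,{"snz":0,"syk":92},{"g":38,"oi":63,"p":74,"s":30}]}
After op 11 (replace /faa/syx/mvh 61): {"crx":[[88,97,79,74],52,{"fh":59,"ll":26,"t":49,"z":33}],"faa":{"jnw":{"a":94,"c":4,"q":49,"t":13},"pgb":{"ju":2,"qp":63,"ufe":96},"syx":{"d":68,"h":43,"mvh":61,"z":87},"t":{"k":8,"u":10}},"we":[[61,19,62,44,56],44,{"snz":0,"syk":92},{"g":38,"oi":63,"p":74,"s":30}]}
After op 12 (remove /faa/syx): {"crx":[[88,97,79,74],52,{"fh":59,"ll":26,"t":49,"z":33}],"faa":{"jnw":{"a":94,"c":4,"q":49,"t":13},"pgb":{"ju":2,"qp":63,"ufe":96},"t":{"k":8,"u":10}},"we":[[61,19,62,44,56],44,{"snz":0,"syk":92},{"g":38,"oi":63,"p":74,"s":30}]}

Answer: {"crx":[[88,97,79,74],52,{"fh":59,"ll":26,"t":49,"z":33}],"faa":{"jnw":{"a":94,"c":4,"q":49,"t":13},"pgb":{"ju":2,"qp":63,"ufe":96},"t":{"k":8,"u":10}},"we":[[61,19,62,44,56],44,{"snz":0,"syk":92},{"g":38,"oi":63,"p":74,"s":30}]}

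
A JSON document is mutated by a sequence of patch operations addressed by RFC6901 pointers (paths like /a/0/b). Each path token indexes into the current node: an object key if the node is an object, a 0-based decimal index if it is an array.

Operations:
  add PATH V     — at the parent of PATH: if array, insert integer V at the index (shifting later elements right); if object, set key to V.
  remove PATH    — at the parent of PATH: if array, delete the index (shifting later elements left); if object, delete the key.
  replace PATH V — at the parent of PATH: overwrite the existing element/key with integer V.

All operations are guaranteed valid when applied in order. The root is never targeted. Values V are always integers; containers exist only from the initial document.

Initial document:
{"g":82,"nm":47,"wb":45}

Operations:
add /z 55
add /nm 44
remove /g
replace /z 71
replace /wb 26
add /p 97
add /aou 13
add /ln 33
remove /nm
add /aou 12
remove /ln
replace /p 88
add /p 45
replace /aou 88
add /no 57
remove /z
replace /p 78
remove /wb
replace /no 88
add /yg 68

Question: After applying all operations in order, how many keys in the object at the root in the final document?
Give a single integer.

After op 1 (add /z 55): {"g":82,"nm":47,"wb":45,"z":55}
After op 2 (add /nm 44): {"g":82,"nm":44,"wb":45,"z":55}
After op 3 (remove /g): {"nm":44,"wb":45,"z":55}
After op 4 (replace /z 71): {"nm":44,"wb":45,"z":71}
After op 5 (replace /wb 26): {"nm":44,"wb":26,"z":71}
After op 6 (add /p 97): {"nm":44,"p":97,"wb":26,"z":71}
After op 7 (add /aou 13): {"aou":13,"nm":44,"p":97,"wb":26,"z":71}
After op 8 (add /ln 33): {"aou":13,"ln":33,"nm":44,"p":97,"wb":26,"z":71}
After op 9 (remove /nm): {"aou":13,"ln":33,"p":97,"wb":26,"z":71}
After op 10 (add /aou 12): {"aou":12,"ln":33,"p":97,"wb":26,"z":71}
After op 11 (remove /ln): {"aou":12,"p":97,"wb":26,"z":71}
After op 12 (replace /p 88): {"aou":12,"p":88,"wb":26,"z":71}
After op 13 (add /p 45): {"aou":12,"p":45,"wb":26,"z":71}
After op 14 (replace /aou 88): {"aou":88,"p":45,"wb":26,"z":71}
After op 15 (add /no 57): {"aou":88,"no":57,"p":45,"wb":26,"z":71}
After op 16 (remove /z): {"aou":88,"no":57,"p":45,"wb":26}
After op 17 (replace /p 78): {"aou":88,"no":57,"p":78,"wb":26}
After op 18 (remove /wb): {"aou":88,"no":57,"p":78}
After op 19 (replace /no 88): {"aou":88,"no":88,"p":78}
After op 20 (add /yg 68): {"aou":88,"no":88,"p":78,"yg":68}
Size at the root: 4

Answer: 4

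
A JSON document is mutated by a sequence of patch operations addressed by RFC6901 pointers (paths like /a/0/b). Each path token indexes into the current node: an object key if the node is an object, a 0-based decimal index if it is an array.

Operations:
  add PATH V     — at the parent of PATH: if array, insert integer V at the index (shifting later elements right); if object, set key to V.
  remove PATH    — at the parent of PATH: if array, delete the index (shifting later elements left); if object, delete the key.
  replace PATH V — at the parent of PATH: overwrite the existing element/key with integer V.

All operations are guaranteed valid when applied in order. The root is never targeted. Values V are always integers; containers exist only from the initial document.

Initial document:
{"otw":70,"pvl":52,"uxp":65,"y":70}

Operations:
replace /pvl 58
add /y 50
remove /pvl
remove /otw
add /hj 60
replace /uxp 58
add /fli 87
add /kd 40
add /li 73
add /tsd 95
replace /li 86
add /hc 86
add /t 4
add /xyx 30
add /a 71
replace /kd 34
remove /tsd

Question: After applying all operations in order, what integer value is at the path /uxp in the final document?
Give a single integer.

Answer: 58

Derivation:
After op 1 (replace /pvl 58): {"otw":70,"pvl":58,"uxp":65,"y":70}
After op 2 (add /y 50): {"otw":70,"pvl":58,"uxp":65,"y":50}
After op 3 (remove /pvl): {"otw":70,"uxp":65,"y":50}
After op 4 (remove /otw): {"uxp":65,"y":50}
After op 5 (add /hj 60): {"hj":60,"uxp":65,"y":50}
After op 6 (replace /uxp 58): {"hj":60,"uxp":58,"y":50}
After op 7 (add /fli 87): {"fli":87,"hj":60,"uxp":58,"y":50}
After op 8 (add /kd 40): {"fli":87,"hj":60,"kd":40,"uxp":58,"y":50}
After op 9 (add /li 73): {"fli":87,"hj":60,"kd":40,"li":73,"uxp":58,"y":50}
After op 10 (add /tsd 95): {"fli":87,"hj":60,"kd":40,"li":73,"tsd":95,"uxp":58,"y":50}
After op 11 (replace /li 86): {"fli":87,"hj":60,"kd":40,"li":86,"tsd":95,"uxp":58,"y":50}
After op 12 (add /hc 86): {"fli":87,"hc":86,"hj":60,"kd":40,"li":86,"tsd":95,"uxp":58,"y":50}
After op 13 (add /t 4): {"fli":87,"hc":86,"hj":60,"kd":40,"li":86,"t":4,"tsd":95,"uxp":58,"y":50}
After op 14 (add /xyx 30): {"fli":87,"hc":86,"hj":60,"kd":40,"li":86,"t":4,"tsd":95,"uxp":58,"xyx":30,"y":50}
After op 15 (add /a 71): {"a":71,"fli":87,"hc":86,"hj":60,"kd":40,"li":86,"t":4,"tsd":95,"uxp":58,"xyx":30,"y":50}
After op 16 (replace /kd 34): {"a":71,"fli":87,"hc":86,"hj":60,"kd":34,"li":86,"t":4,"tsd":95,"uxp":58,"xyx":30,"y":50}
After op 17 (remove /tsd): {"a":71,"fli":87,"hc":86,"hj":60,"kd":34,"li":86,"t":4,"uxp":58,"xyx":30,"y":50}
Value at /uxp: 58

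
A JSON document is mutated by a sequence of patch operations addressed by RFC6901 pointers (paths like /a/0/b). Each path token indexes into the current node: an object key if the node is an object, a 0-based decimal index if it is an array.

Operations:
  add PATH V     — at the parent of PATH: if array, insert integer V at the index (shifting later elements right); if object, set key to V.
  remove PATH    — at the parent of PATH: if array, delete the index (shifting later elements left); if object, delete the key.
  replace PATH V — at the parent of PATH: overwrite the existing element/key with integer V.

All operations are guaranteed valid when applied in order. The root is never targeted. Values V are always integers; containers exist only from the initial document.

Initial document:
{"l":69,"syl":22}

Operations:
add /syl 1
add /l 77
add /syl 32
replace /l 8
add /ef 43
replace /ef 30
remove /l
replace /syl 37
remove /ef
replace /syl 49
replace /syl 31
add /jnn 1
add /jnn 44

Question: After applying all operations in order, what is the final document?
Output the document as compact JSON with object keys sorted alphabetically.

After op 1 (add /syl 1): {"l":69,"syl":1}
After op 2 (add /l 77): {"l":77,"syl":1}
After op 3 (add /syl 32): {"l":77,"syl":32}
After op 4 (replace /l 8): {"l":8,"syl":32}
After op 5 (add /ef 43): {"ef":43,"l":8,"syl":32}
After op 6 (replace /ef 30): {"ef":30,"l":8,"syl":32}
After op 7 (remove /l): {"ef":30,"syl":32}
After op 8 (replace /syl 37): {"ef":30,"syl":37}
After op 9 (remove /ef): {"syl":37}
After op 10 (replace /syl 49): {"syl":49}
After op 11 (replace /syl 31): {"syl":31}
After op 12 (add /jnn 1): {"jnn":1,"syl":31}
After op 13 (add /jnn 44): {"jnn":44,"syl":31}

Answer: {"jnn":44,"syl":31}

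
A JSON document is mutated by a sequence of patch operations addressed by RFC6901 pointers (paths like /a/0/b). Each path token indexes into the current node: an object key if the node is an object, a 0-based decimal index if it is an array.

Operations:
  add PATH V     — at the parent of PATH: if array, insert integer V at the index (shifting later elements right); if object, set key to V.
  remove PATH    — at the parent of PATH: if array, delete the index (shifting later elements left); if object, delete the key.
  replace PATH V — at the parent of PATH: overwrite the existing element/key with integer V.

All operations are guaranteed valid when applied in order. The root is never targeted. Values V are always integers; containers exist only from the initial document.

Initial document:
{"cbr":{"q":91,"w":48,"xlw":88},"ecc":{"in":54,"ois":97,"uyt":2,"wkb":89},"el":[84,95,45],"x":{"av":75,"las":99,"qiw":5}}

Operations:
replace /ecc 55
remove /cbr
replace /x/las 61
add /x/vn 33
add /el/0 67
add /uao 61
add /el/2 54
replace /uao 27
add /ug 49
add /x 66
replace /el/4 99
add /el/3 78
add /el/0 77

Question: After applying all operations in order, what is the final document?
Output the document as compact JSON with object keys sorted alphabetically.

After op 1 (replace /ecc 55): {"cbr":{"q":91,"w":48,"xlw":88},"ecc":55,"el":[84,95,45],"x":{"av":75,"las":99,"qiw":5}}
After op 2 (remove /cbr): {"ecc":55,"el":[84,95,45],"x":{"av":75,"las":99,"qiw":5}}
After op 3 (replace /x/las 61): {"ecc":55,"el":[84,95,45],"x":{"av":75,"las":61,"qiw":5}}
After op 4 (add /x/vn 33): {"ecc":55,"el":[84,95,45],"x":{"av":75,"las":61,"qiw":5,"vn":33}}
After op 5 (add /el/0 67): {"ecc":55,"el":[67,84,95,45],"x":{"av":75,"las":61,"qiw":5,"vn":33}}
After op 6 (add /uao 61): {"ecc":55,"el":[67,84,95,45],"uao":61,"x":{"av":75,"las":61,"qiw":5,"vn":33}}
After op 7 (add /el/2 54): {"ecc":55,"el":[67,84,54,95,45],"uao":61,"x":{"av":75,"las":61,"qiw":5,"vn":33}}
After op 8 (replace /uao 27): {"ecc":55,"el":[67,84,54,95,45],"uao":27,"x":{"av":75,"las":61,"qiw":5,"vn":33}}
After op 9 (add /ug 49): {"ecc":55,"el":[67,84,54,95,45],"uao":27,"ug":49,"x":{"av":75,"las":61,"qiw":5,"vn":33}}
After op 10 (add /x 66): {"ecc":55,"el":[67,84,54,95,45],"uao":27,"ug":49,"x":66}
After op 11 (replace /el/4 99): {"ecc":55,"el":[67,84,54,95,99],"uao":27,"ug":49,"x":66}
After op 12 (add /el/3 78): {"ecc":55,"el":[67,84,54,78,95,99],"uao":27,"ug":49,"x":66}
After op 13 (add /el/0 77): {"ecc":55,"el":[77,67,84,54,78,95,99],"uao":27,"ug":49,"x":66}

Answer: {"ecc":55,"el":[77,67,84,54,78,95,99],"uao":27,"ug":49,"x":66}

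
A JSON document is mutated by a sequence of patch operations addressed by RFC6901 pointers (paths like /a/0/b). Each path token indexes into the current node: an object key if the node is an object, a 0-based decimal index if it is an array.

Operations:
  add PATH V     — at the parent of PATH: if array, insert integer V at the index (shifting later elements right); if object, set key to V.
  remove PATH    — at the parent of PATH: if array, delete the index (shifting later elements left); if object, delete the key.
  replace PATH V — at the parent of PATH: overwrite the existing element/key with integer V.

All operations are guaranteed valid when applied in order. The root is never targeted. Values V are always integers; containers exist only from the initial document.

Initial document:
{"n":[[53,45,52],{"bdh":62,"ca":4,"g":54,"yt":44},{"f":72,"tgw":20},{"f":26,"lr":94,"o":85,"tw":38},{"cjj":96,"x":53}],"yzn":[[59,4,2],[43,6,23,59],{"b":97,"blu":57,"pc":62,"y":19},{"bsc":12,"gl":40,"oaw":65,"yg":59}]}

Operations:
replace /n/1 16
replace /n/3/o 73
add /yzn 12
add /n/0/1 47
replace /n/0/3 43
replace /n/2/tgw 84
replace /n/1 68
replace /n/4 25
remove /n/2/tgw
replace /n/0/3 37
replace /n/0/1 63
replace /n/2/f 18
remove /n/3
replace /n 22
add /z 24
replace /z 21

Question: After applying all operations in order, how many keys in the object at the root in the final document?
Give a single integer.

Answer: 3

Derivation:
After op 1 (replace /n/1 16): {"n":[[53,45,52],16,{"f":72,"tgw":20},{"f":26,"lr":94,"o":85,"tw":38},{"cjj":96,"x":53}],"yzn":[[59,4,2],[43,6,23,59],{"b":97,"blu":57,"pc":62,"y":19},{"bsc":12,"gl":40,"oaw":65,"yg":59}]}
After op 2 (replace /n/3/o 73): {"n":[[53,45,52],16,{"f":72,"tgw":20},{"f":26,"lr":94,"o":73,"tw":38},{"cjj":96,"x":53}],"yzn":[[59,4,2],[43,6,23,59],{"b":97,"blu":57,"pc":62,"y":19},{"bsc":12,"gl":40,"oaw":65,"yg":59}]}
After op 3 (add /yzn 12): {"n":[[53,45,52],16,{"f":72,"tgw":20},{"f":26,"lr":94,"o":73,"tw":38},{"cjj":96,"x":53}],"yzn":12}
After op 4 (add /n/0/1 47): {"n":[[53,47,45,52],16,{"f":72,"tgw":20},{"f":26,"lr":94,"o":73,"tw":38},{"cjj":96,"x":53}],"yzn":12}
After op 5 (replace /n/0/3 43): {"n":[[53,47,45,43],16,{"f":72,"tgw":20},{"f":26,"lr":94,"o":73,"tw":38},{"cjj":96,"x":53}],"yzn":12}
After op 6 (replace /n/2/tgw 84): {"n":[[53,47,45,43],16,{"f":72,"tgw":84},{"f":26,"lr":94,"o":73,"tw":38},{"cjj":96,"x":53}],"yzn":12}
After op 7 (replace /n/1 68): {"n":[[53,47,45,43],68,{"f":72,"tgw":84},{"f":26,"lr":94,"o":73,"tw":38},{"cjj":96,"x":53}],"yzn":12}
After op 8 (replace /n/4 25): {"n":[[53,47,45,43],68,{"f":72,"tgw":84},{"f":26,"lr":94,"o":73,"tw":38},25],"yzn":12}
After op 9 (remove /n/2/tgw): {"n":[[53,47,45,43],68,{"f":72},{"f":26,"lr":94,"o":73,"tw":38},25],"yzn":12}
After op 10 (replace /n/0/3 37): {"n":[[53,47,45,37],68,{"f":72},{"f":26,"lr":94,"o":73,"tw":38},25],"yzn":12}
After op 11 (replace /n/0/1 63): {"n":[[53,63,45,37],68,{"f":72},{"f":26,"lr":94,"o":73,"tw":38},25],"yzn":12}
After op 12 (replace /n/2/f 18): {"n":[[53,63,45,37],68,{"f":18},{"f":26,"lr":94,"o":73,"tw":38},25],"yzn":12}
After op 13 (remove /n/3): {"n":[[53,63,45,37],68,{"f":18},25],"yzn":12}
After op 14 (replace /n 22): {"n":22,"yzn":12}
After op 15 (add /z 24): {"n":22,"yzn":12,"z":24}
After op 16 (replace /z 21): {"n":22,"yzn":12,"z":21}
Size at the root: 3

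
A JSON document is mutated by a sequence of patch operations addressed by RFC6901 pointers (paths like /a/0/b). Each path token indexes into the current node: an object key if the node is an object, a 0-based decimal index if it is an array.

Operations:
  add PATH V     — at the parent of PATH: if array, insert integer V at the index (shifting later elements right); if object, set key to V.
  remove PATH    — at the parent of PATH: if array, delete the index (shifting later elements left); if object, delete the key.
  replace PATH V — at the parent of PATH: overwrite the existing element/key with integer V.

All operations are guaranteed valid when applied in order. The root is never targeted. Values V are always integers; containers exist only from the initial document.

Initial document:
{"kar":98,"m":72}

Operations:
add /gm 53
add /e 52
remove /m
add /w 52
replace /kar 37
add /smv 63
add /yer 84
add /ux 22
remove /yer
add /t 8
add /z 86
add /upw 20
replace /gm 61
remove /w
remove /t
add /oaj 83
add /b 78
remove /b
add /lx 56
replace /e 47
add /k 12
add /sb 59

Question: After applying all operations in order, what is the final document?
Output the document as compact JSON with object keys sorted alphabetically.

Answer: {"e":47,"gm":61,"k":12,"kar":37,"lx":56,"oaj":83,"sb":59,"smv":63,"upw":20,"ux":22,"z":86}

Derivation:
After op 1 (add /gm 53): {"gm":53,"kar":98,"m":72}
After op 2 (add /e 52): {"e":52,"gm":53,"kar":98,"m":72}
After op 3 (remove /m): {"e":52,"gm":53,"kar":98}
After op 4 (add /w 52): {"e":52,"gm":53,"kar":98,"w":52}
After op 5 (replace /kar 37): {"e":52,"gm":53,"kar":37,"w":52}
After op 6 (add /smv 63): {"e":52,"gm":53,"kar":37,"smv":63,"w":52}
After op 7 (add /yer 84): {"e":52,"gm":53,"kar":37,"smv":63,"w":52,"yer":84}
After op 8 (add /ux 22): {"e":52,"gm":53,"kar":37,"smv":63,"ux":22,"w":52,"yer":84}
After op 9 (remove /yer): {"e":52,"gm":53,"kar":37,"smv":63,"ux":22,"w":52}
After op 10 (add /t 8): {"e":52,"gm":53,"kar":37,"smv":63,"t":8,"ux":22,"w":52}
After op 11 (add /z 86): {"e":52,"gm":53,"kar":37,"smv":63,"t":8,"ux":22,"w":52,"z":86}
After op 12 (add /upw 20): {"e":52,"gm":53,"kar":37,"smv":63,"t":8,"upw":20,"ux":22,"w":52,"z":86}
After op 13 (replace /gm 61): {"e":52,"gm":61,"kar":37,"smv":63,"t":8,"upw":20,"ux":22,"w":52,"z":86}
After op 14 (remove /w): {"e":52,"gm":61,"kar":37,"smv":63,"t":8,"upw":20,"ux":22,"z":86}
After op 15 (remove /t): {"e":52,"gm":61,"kar":37,"smv":63,"upw":20,"ux":22,"z":86}
After op 16 (add /oaj 83): {"e":52,"gm":61,"kar":37,"oaj":83,"smv":63,"upw":20,"ux":22,"z":86}
After op 17 (add /b 78): {"b":78,"e":52,"gm":61,"kar":37,"oaj":83,"smv":63,"upw":20,"ux":22,"z":86}
After op 18 (remove /b): {"e":52,"gm":61,"kar":37,"oaj":83,"smv":63,"upw":20,"ux":22,"z":86}
After op 19 (add /lx 56): {"e":52,"gm":61,"kar":37,"lx":56,"oaj":83,"smv":63,"upw":20,"ux":22,"z":86}
After op 20 (replace /e 47): {"e":47,"gm":61,"kar":37,"lx":56,"oaj":83,"smv":63,"upw":20,"ux":22,"z":86}
After op 21 (add /k 12): {"e":47,"gm":61,"k":12,"kar":37,"lx":56,"oaj":83,"smv":63,"upw":20,"ux":22,"z":86}
After op 22 (add /sb 59): {"e":47,"gm":61,"k":12,"kar":37,"lx":56,"oaj":83,"sb":59,"smv":63,"upw":20,"ux":22,"z":86}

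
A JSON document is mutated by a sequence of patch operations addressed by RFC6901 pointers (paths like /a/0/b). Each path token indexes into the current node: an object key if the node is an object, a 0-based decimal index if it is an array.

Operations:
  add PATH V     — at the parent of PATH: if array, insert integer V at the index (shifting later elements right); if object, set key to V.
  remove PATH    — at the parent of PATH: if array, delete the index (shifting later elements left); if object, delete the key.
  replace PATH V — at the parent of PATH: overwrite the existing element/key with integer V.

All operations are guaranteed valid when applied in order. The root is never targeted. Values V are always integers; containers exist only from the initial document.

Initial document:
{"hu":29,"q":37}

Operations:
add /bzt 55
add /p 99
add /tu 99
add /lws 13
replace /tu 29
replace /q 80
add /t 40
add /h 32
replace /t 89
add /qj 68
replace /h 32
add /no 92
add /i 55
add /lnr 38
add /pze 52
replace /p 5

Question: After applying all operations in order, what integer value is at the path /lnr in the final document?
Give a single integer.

Answer: 38

Derivation:
After op 1 (add /bzt 55): {"bzt":55,"hu":29,"q":37}
After op 2 (add /p 99): {"bzt":55,"hu":29,"p":99,"q":37}
After op 3 (add /tu 99): {"bzt":55,"hu":29,"p":99,"q":37,"tu":99}
After op 4 (add /lws 13): {"bzt":55,"hu":29,"lws":13,"p":99,"q":37,"tu":99}
After op 5 (replace /tu 29): {"bzt":55,"hu":29,"lws":13,"p":99,"q":37,"tu":29}
After op 6 (replace /q 80): {"bzt":55,"hu":29,"lws":13,"p":99,"q":80,"tu":29}
After op 7 (add /t 40): {"bzt":55,"hu":29,"lws":13,"p":99,"q":80,"t":40,"tu":29}
After op 8 (add /h 32): {"bzt":55,"h":32,"hu":29,"lws":13,"p":99,"q":80,"t":40,"tu":29}
After op 9 (replace /t 89): {"bzt":55,"h":32,"hu":29,"lws":13,"p":99,"q":80,"t":89,"tu":29}
After op 10 (add /qj 68): {"bzt":55,"h":32,"hu":29,"lws":13,"p":99,"q":80,"qj":68,"t":89,"tu":29}
After op 11 (replace /h 32): {"bzt":55,"h":32,"hu":29,"lws":13,"p":99,"q":80,"qj":68,"t":89,"tu":29}
After op 12 (add /no 92): {"bzt":55,"h":32,"hu":29,"lws":13,"no":92,"p":99,"q":80,"qj":68,"t":89,"tu":29}
After op 13 (add /i 55): {"bzt":55,"h":32,"hu":29,"i":55,"lws":13,"no":92,"p":99,"q":80,"qj":68,"t":89,"tu":29}
After op 14 (add /lnr 38): {"bzt":55,"h":32,"hu":29,"i":55,"lnr":38,"lws":13,"no":92,"p":99,"q":80,"qj":68,"t":89,"tu":29}
After op 15 (add /pze 52): {"bzt":55,"h":32,"hu":29,"i":55,"lnr":38,"lws":13,"no":92,"p":99,"pze":52,"q":80,"qj":68,"t":89,"tu":29}
After op 16 (replace /p 5): {"bzt":55,"h":32,"hu":29,"i":55,"lnr":38,"lws":13,"no":92,"p":5,"pze":52,"q":80,"qj":68,"t":89,"tu":29}
Value at /lnr: 38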